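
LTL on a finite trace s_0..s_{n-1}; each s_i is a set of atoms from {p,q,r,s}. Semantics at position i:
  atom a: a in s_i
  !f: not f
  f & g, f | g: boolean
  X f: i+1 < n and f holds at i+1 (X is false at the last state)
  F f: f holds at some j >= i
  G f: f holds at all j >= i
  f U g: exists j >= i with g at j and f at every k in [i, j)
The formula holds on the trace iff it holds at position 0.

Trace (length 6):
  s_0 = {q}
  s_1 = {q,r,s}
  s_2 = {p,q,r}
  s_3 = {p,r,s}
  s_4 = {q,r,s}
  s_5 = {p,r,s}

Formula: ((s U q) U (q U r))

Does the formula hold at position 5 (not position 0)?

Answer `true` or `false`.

s_0={q}: ((s U q) U (q U r))=True (s U q)=True s=False q=True (q U r)=True r=False
s_1={q,r,s}: ((s U q) U (q U r))=True (s U q)=True s=True q=True (q U r)=True r=True
s_2={p,q,r}: ((s U q) U (q U r))=True (s U q)=True s=False q=True (q U r)=True r=True
s_3={p,r,s}: ((s U q) U (q U r))=True (s U q)=True s=True q=False (q U r)=True r=True
s_4={q,r,s}: ((s U q) U (q U r))=True (s U q)=True s=True q=True (q U r)=True r=True
s_5={p,r,s}: ((s U q) U (q U r))=True (s U q)=False s=True q=False (q U r)=True r=True
Evaluating at position 5: result = True

Answer: true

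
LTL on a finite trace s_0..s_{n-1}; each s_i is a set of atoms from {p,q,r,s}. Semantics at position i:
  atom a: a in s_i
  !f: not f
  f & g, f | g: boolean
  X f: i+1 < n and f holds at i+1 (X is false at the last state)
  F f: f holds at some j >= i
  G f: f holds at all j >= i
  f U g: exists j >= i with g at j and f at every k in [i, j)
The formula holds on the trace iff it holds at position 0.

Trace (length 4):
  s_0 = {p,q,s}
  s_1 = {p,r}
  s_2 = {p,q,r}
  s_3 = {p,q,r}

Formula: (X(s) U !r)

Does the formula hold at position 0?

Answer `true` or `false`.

s_0={p,q,s}: (X(s) U !r)=True X(s)=False s=True !r=True r=False
s_1={p,r}: (X(s) U !r)=False X(s)=False s=False !r=False r=True
s_2={p,q,r}: (X(s) U !r)=False X(s)=False s=False !r=False r=True
s_3={p,q,r}: (X(s) U !r)=False X(s)=False s=False !r=False r=True

Answer: true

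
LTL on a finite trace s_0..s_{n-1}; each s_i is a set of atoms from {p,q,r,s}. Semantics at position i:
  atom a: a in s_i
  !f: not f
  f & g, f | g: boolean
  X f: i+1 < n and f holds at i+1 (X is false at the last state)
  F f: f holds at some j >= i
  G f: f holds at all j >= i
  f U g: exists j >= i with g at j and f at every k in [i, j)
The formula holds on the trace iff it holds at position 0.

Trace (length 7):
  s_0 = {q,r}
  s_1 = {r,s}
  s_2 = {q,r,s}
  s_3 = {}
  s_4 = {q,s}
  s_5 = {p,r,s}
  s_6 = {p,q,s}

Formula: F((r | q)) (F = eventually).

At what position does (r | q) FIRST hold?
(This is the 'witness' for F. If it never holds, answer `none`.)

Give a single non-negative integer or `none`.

s_0={q,r}: (r | q)=True r=True q=True
s_1={r,s}: (r | q)=True r=True q=False
s_2={q,r,s}: (r | q)=True r=True q=True
s_3={}: (r | q)=False r=False q=False
s_4={q,s}: (r | q)=True r=False q=True
s_5={p,r,s}: (r | q)=True r=True q=False
s_6={p,q,s}: (r | q)=True r=False q=True
F((r | q)) holds; first witness at position 0.

Answer: 0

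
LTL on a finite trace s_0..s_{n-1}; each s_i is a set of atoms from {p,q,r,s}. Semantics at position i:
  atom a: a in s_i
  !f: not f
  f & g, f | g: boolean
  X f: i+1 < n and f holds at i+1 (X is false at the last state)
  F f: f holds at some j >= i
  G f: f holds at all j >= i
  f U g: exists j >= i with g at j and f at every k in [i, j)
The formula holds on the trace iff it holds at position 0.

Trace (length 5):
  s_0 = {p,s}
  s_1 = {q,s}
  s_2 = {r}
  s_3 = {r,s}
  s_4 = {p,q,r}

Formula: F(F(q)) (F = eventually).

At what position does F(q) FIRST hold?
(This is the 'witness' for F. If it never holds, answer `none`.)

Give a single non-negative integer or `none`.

s_0={p,s}: F(q)=True q=False
s_1={q,s}: F(q)=True q=True
s_2={r}: F(q)=True q=False
s_3={r,s}: F(q)=True q=False
s_4={p,q,r}: F(q)=True q=True
F(F(q)) holds; first witness at position 0.

Answer: 0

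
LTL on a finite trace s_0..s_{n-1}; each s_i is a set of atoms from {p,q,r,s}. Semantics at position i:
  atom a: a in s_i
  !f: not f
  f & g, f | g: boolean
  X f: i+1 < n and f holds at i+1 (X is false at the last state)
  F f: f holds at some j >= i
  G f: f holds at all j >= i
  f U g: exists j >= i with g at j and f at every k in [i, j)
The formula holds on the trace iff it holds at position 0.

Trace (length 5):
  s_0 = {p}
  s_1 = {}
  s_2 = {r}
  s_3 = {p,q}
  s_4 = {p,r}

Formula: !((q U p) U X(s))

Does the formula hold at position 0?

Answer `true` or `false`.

s_0={p}: !((q U p) U X(s))=True ((q U p) U X(s))=False (q U p)=True q=False p=True X(s)=False s=False
s_1={}: !((q U p) U X(s))=True ((q U p) U X(s))=False (q U p)=False q=False p=False X(s)=False s=False
s_2={r}: !((q U p) U X(s))=True ((q U p) U X(s))=False (q U p)=False q=False p=False X(s)=False s=False
s_3={p,q}: !((q U p) U X(s))=True ((q U p) U X(s))=False (q U p)=True q=True p=True X(s)=False s=False
s_4={p,r}: !((q U p) U X(s))=True ((q U p) U X(s))=False (q U p)=True q=False p=True X(s)=False s=False

Answer: true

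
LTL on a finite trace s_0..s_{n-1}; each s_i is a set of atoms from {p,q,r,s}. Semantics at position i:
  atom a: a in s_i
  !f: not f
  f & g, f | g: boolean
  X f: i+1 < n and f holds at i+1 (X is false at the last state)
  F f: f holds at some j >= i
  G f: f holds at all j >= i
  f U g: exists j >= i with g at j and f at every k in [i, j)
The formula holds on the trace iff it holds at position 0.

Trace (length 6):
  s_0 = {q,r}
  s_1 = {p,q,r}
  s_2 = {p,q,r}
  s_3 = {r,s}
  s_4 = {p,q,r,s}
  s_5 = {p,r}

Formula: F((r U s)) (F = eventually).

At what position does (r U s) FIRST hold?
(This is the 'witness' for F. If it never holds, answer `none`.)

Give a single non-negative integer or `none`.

Answer: 0

Derivation:
s_0={q,r}: (r U s)=True r=True s=False
s_1={p,q,r}: (r U s)=True r=True s=False
s_2={p,q,r}: (r U s)=True r=True s=False
s_3={r,s}: (r U s)=True r=True s=True
s_4={p,q,r,s}: (r U s)=True r=True s=True
s_5={p,r}: (r U s)=False r=True s=False
F((r U s)) holds; first witness at position 0.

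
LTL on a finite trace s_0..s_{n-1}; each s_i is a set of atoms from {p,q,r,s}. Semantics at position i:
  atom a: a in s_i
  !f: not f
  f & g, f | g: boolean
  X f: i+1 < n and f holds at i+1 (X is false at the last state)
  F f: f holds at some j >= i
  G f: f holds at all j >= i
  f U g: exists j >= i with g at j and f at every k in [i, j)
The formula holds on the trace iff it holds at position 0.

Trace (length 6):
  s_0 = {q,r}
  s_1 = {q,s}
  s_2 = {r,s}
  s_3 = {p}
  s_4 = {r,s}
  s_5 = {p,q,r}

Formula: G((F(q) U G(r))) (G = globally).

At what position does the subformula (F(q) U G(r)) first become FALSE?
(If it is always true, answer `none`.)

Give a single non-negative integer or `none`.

s_0={q,r}: (F(q) U G(r))=True F(q)=True q=True G(r)=False r=True
s_1={q,s}: (F(q) U G(r))=True F(q)=True q=True G(r)=False r=False
s_2={r,s}: (F(q) U G(r))=True F(q)=True q=False G(r)=False r=True
s_3={p}: (F(q) U G(r))=True F(q)=True q=False G(r)=False r=False
s_4={r,s}: (F(q) U G(r))=True F(q)=True q=False G(r)=True r=True
s_5={p,q,r}: (F(q) U G(r))=True F(q)=True q=True G(r)=True r=True
G((F(q) U G(r))) holds globally = True
No violation — formula holds at every position.

Answer: none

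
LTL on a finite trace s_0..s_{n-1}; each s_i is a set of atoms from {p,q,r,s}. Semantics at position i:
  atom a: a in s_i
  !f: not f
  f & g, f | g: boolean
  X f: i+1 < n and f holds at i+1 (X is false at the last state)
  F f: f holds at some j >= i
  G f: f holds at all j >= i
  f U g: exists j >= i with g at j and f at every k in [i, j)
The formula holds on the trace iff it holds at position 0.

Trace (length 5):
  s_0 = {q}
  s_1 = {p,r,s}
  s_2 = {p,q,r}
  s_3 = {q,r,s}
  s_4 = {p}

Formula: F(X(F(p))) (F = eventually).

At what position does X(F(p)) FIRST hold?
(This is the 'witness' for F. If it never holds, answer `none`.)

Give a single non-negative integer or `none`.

Answer: 0

Derivation:
s_0={q}: X(F(p))=True F(p)=True p=False
s_1={p,r,s}: X(F(p))=True F(p)=True p=True
s_2={p,q,r}: X(F(p))=True F(p)=True p=True
s_3={q,r,s}: X(F(p))=True F(p)=True p=False
s_4={p}: X(F(p))=False F(p)=True p=True
F(X(F(p))) holds; first witness at position 0.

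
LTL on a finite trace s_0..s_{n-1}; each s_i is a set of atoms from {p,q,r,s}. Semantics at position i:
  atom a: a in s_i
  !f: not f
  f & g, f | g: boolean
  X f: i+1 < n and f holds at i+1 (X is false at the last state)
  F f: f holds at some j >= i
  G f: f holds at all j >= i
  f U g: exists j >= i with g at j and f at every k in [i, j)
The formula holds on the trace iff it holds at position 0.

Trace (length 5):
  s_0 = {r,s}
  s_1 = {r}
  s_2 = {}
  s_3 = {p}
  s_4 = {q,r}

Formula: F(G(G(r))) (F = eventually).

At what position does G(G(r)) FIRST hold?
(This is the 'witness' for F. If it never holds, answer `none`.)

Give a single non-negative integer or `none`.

Answer: 4

Derivation:
s_0={r,s}: G(G(r))=False G(r)=False r=True
s_1={r}: G(G(r))=False G(r)=False r=True
s_2={}: G(G(r))=False G(r)=False r=False
s_3={p}: G(G(r))=False G(r)=False r=False
s_4={q,r}: G(G(r))=True G(r)=True r=True
F(G(G(r))) holds; first witness at position 4.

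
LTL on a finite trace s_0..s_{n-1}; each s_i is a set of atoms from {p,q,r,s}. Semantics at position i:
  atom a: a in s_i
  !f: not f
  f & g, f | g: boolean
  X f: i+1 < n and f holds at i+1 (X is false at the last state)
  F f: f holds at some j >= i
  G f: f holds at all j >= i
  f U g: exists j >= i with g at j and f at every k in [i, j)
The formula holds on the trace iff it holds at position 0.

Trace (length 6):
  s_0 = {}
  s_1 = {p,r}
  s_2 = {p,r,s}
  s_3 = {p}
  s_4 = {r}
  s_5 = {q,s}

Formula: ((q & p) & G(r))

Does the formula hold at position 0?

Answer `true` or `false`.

Answer: false

Derivation:
s_0={}: ((q & p) & G(r))=False (q & p)=False q=False p=False G(r)=False r=False
s_1={p,r}: ((q & p) & G(r))=False (q & p)=False q=False p=True G(r)=False r=True
s_2={p,r,s}: ((q & p) & G(r))=False (q & p)=False q=False p=True G(r)=False r=True
s_3={p}: ((q & p) & G(r))=False (q & p)=False q=False p=True G(r)=False r=False
s_4={r}: ((q & p) & G(r))=False (q & p)=False q=False p=False G(r)=False r=True
s_5={q,s}: ((q & p) & G(r))=False (q & p)=False q=True p=False G(r)=False r=False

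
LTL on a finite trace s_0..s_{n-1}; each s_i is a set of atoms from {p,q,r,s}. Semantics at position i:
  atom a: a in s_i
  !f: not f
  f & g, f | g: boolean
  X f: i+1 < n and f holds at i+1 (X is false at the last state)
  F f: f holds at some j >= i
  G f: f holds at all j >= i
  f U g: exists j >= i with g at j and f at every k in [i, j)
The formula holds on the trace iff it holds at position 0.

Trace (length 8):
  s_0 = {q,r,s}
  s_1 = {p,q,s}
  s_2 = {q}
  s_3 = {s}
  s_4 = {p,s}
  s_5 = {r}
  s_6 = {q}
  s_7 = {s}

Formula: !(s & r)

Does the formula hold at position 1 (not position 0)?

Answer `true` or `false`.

s_0={q,r,s}: !(s & r)=False (s & r)=True s=True r=True
s_1={p,q,s}: !(s & r)=True (s & r)=False s=True r=False
s_2={q}: !(s & r)=True (s & r)=False s=False r=False
s_3={s}: !(s & r)=True (s & r)=False s=True r=False
s_4={p,s}: !(s & r)=True (s & r)=False s=True r=False
s_5={r}: !(s & r)=True (s & r)=False s=False r=True
s_6={q}: !(s & r)=True (s & r)=False s=False r=False
s_7={s}: !(s & r)=True (s & r)=False s=True r=False
Evaluating at position 1: result = True

Answer: true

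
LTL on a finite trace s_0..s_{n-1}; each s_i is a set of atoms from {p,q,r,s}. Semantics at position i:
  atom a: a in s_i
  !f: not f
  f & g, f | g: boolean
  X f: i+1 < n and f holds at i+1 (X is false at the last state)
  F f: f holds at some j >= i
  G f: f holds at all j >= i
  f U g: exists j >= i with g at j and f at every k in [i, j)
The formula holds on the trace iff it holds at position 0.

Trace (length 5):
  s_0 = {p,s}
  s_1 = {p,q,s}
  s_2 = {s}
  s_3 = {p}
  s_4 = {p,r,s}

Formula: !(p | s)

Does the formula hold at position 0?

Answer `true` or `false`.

s_0={p,s}: !(p | s)=False (p | s)=True p=True s=True
s_1={p,q,s}: !(p | s)=False (p | s)=True p=True s=True
s_2={s}: !(p | s)=False (p | s)=True p=False s=True
s_3={p}: !(p | s)=False (p | s)=True p=True s=False
s_4={p,r,s}: !(p | s)=False (p | s)=True p=True s=True

Answer: false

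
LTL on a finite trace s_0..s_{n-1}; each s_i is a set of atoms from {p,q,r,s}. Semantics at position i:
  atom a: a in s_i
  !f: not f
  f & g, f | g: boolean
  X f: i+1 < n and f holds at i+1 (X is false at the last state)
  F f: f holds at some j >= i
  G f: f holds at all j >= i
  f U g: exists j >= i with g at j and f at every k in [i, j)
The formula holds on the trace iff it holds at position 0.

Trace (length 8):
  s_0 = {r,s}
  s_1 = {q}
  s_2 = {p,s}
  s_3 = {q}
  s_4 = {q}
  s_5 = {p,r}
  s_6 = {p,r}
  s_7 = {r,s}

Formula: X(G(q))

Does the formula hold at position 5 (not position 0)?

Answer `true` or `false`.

s_0={r,s}: X(G(q))=False G(q)=False q=False
s_1={q}: X(G(q))=False G(q)=False q=True
s_2={p,s}: X(G(q))=False G(q)=False q=False
s_3={q}: X(G(q))=False G(q)=False q=True
s_4={q}: X(G(q))=False G(q)=False q=True
s_5={p,r}: X(G(q))=False G(q)=False q=False
s_6={p,r}: X(G(q))=False G(q)=False q=False
s_7={r,s}: X(G(q))=False G(q)=False q=False
Evaluating at position 5: result = False

Answer: false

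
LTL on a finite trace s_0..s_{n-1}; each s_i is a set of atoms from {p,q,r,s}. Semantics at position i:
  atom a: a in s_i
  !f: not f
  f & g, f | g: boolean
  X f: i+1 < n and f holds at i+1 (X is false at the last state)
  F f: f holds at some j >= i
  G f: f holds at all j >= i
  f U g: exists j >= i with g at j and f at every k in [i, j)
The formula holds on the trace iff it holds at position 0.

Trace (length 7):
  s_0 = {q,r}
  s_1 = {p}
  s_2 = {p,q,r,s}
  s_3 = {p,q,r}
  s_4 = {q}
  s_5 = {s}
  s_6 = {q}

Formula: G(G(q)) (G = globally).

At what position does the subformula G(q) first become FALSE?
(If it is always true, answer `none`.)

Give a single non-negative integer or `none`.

s_0={q,r}: G(q)=False q=True
s_1={p}: G(q)=False q=False
s_2={p,q,r,s}: G(q)=False q=True
s_3={p,q,r}: G(q)=False q=True
s_4={q}: G(q)=False q=True
s_5={s}: G(q)=False q=False
s_6={q}: G(q)=True q=True
G(G(q)) holds globally = False
First violation at position 0.

Answer: 0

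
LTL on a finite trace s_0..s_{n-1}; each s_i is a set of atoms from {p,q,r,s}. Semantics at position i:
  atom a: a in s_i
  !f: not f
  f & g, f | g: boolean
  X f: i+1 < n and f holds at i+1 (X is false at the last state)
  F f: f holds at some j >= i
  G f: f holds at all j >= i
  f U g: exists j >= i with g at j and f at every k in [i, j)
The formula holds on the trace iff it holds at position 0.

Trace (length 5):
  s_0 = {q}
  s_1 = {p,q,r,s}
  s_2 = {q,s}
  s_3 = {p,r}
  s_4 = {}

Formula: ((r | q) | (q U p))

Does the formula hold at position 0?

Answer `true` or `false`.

Answer: true

Derivation:
s_0={q}: ((r | q) | (q U p))=True (r | q)=True r=False q=True (q U p)=True p=False
s_1={p,q,r,s}: ((r | q) | (q U p))=True (r | q)=True r=True q=True (q U p)=True p=True
s_2={q,s}: ((r | q) | (q U p))=True (r | q)=True r=False q=True (q U p)=True p=False
s_3={p,r}: ((r | q) | (q U p))=True (r | q)=True r=True q=False (q U p)=True p=True
s_4={}: ((r | q) | (q U p))=False (r | q)=False r=False q=False (q U p)=False p=False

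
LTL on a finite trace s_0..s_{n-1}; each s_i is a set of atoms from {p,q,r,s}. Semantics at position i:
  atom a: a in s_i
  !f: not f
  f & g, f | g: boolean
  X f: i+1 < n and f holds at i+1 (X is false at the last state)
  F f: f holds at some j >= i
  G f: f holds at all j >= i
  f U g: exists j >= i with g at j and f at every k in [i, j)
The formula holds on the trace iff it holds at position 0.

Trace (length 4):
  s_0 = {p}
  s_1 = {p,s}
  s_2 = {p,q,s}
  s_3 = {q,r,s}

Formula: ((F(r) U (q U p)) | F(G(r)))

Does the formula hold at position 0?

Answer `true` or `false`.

Answer: true

Derivation:
s_0={p}: ((F(r) U (q U p)) | F(G(r)))=True (F(r) U (q U p))=True F(r)=True r=False (q U p)=True q=False p=True F(G(r))=True G(r)=False
s_1={p,s}: ((F(r) U (q U p)) | F(G(r)))=True (F(r) U (q U p))=True F(r)=True r=False (q U p)=True q=False p=True F(G(r))=True G(r)=False
s_2={p,q,s}: ((F(r) U (q U p)) | F(G(r)))=True (F(r) U (q U p))=True F(r)=True r=False (q U p)=True q=True p=True F(G(r))=True G(r)=False
s_3={q,r,s}: ((F(r) U (q U p)) | F(G(r)))=True (F(r) U (q U p))=False F(r)=True r=True (q U p)=False q=True p=False F(G(r))=True G(r)=True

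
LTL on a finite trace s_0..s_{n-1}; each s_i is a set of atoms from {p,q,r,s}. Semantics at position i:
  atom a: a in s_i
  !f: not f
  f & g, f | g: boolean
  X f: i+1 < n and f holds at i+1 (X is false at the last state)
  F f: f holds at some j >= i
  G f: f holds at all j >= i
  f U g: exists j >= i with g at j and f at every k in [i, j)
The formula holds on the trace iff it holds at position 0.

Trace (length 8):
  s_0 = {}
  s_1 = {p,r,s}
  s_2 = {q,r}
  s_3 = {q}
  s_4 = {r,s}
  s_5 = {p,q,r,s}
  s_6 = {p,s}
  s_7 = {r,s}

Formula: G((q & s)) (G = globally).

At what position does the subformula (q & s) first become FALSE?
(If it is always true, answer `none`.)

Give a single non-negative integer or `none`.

Answer: 0

Derivation:
s_0={}: (q & s)=False q=False s=False
s_1={p,r,s}: (q & s)=False q=False s=True
s_2={q,r}: (q & s)=False q=True s=False
s_3={q}: (q & s)=False q=True s=False
s_4={r,s}: (q & s)=False q=False s=True
s_5={p,q,r,s}: (q & s)=True q=True s=True
s_6={p,s}: (q & s)=False q=False s=True
s_7={r,s}: (q & s)=False q=False s=True
G((q & s)) holds globally = False
First violation at position 0.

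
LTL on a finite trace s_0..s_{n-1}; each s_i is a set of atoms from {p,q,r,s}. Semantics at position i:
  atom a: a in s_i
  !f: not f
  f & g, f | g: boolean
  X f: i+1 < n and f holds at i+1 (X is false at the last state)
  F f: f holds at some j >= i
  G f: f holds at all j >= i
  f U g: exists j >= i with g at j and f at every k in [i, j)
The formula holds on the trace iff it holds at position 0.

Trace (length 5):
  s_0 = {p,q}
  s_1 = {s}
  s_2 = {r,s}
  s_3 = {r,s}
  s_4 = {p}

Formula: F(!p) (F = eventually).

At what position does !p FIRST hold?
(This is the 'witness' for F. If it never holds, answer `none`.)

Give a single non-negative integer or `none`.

Answer: 1

Derivation:
s_0={p,q}: !p=False p=True
s_1={s}: !p=True p=False
s_2={r,s}: !p=True p=False
s_3={r,s}: !p=True p=False
s_4={p}: !p=False p=True
F(!p) holds; first witness at position 1.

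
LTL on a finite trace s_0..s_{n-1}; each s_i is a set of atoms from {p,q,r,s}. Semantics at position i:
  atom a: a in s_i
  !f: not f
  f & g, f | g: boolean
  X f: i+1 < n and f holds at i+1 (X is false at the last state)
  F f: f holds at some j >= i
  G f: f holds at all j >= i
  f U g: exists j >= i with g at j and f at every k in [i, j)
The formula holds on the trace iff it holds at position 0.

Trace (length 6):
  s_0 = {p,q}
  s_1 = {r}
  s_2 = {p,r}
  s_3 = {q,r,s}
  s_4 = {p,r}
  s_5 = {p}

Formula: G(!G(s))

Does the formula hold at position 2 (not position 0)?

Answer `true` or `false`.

s_0={p,q}: G(!G(s))=True !G(s)=True G(s)=False s=False
s_1={r}: G(!G(s))=True !G(s)=True G(s)=False s=False
s_2={p,r}: G(!G(s))=True !G(s)=True G(s)=False s=False
s_3={q,r,s}: G(!G(s))=True !G(s)=True G(s)=False s=True
s_4={p,r}: G(!G(s))=True !G(s)=True G(s)=False s=False
s_5={p}: G(!G(s))=True !G(s)=True G(s)=False s=False
Evaluating at position 2: result = True

Answer: true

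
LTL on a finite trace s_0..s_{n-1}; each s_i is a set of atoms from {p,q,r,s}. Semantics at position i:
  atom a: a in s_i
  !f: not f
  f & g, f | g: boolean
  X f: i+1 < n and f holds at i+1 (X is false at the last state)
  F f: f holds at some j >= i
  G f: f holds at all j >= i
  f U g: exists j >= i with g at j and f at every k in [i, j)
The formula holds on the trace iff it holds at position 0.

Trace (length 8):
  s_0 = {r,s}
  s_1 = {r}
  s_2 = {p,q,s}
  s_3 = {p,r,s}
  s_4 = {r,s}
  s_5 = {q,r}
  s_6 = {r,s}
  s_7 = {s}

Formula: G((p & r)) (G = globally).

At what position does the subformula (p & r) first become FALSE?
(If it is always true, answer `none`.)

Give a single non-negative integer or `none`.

s_0={r,s}: (p & r)=False p=False r=True
s_1={r}: (p & r)=False p=False r=True
s_2={p,q,s}: (p & r)=False p=True r=False
s_3={p,r,s}: (p & r)=True p=True r=True
s_4={r,s}: (p & r)=False p=False r=True
s_5={q,r}: (p & r)=False p=False r=True
s_6={r,s}: (p & r)=False p=False r=True
s_7={s}: (p & r)=False p=False r=False
G((p & r)) holds globally = False
First violation at position 0.

Answer: 0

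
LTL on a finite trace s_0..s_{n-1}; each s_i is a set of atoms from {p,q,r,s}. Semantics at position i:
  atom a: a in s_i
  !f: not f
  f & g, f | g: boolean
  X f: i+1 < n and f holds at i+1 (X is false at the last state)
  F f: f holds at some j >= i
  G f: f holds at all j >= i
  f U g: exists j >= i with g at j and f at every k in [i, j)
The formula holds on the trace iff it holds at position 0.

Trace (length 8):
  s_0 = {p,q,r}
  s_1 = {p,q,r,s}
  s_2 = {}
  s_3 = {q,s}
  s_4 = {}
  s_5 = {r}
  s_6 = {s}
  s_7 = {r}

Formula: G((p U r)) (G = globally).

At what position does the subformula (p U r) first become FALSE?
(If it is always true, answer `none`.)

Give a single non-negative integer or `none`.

s_0={p,q,r}: (p U r)=True p=True r=True
s_1={p,q,r,s}: (p U r)=True p=True r=True
s_2={}: (p U r)=False p=False r=False
s_3={q,s}: (p U r)=False p=False r=False
s_4={}: (p U r)=False p=False r=False
s_5={r}: (p U r)=True p=False r=True
s_6={s}: (p U r)=False p=False r=False
s_7={r}: (p U r)=True p=False r=True
G((p U r)) holds globally = False
First violation at position 2.

Answer: 2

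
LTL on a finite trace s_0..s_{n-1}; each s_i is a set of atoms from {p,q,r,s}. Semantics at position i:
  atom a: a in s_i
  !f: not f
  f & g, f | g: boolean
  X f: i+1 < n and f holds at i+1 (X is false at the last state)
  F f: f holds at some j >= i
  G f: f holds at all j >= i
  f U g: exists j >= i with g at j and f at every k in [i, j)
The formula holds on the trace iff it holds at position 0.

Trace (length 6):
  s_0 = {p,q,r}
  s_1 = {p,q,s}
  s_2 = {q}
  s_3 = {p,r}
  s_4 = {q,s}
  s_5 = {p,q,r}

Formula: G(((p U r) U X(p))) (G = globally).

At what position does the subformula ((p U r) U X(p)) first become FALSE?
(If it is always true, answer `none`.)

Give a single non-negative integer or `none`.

Answer: 1

Derivation:
s_0={p,q,r}: ((p U r) U X(p))=True (p U r)=True p=True r=True X(p)=True
s_1={p,q,s}: ((p U r) U X(p))=False (p U r)=False p=True r=False X(p)=False
s_2={q}: ((p U r) U X(p))=True (p U r)=False p=False r=False X(p)=True
s_3={p,r}: ((p U r) U X(p))=True (p U r)=True p=True r=True X(p)=False
s_4={q,s}: ((p U r) U X(p))=True (p U r)=False p=False r=False X(p)=True
s_5={p,q,r}: ((p U r) U X(p))=False (p U r)=True p=True r=True X(p)=False
G(((p U r) U X(p))) holds globally = False
First violation at position 1.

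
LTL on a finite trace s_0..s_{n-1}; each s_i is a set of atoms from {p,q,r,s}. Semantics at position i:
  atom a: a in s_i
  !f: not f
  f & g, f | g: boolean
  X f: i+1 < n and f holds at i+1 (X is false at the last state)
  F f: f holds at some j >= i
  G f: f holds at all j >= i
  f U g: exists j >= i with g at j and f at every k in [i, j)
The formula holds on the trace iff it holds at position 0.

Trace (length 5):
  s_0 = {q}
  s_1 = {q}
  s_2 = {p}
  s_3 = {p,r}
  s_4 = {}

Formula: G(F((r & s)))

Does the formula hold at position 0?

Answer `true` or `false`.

s_0={q}: G(F((r & s)))=False F((r & s))=False (r & s)=False r=False s=False
s_1={q}: G(F((r & s)))=False F((r & s))=False (r & s)=False r=False s=False
s_2={p}: G(F((r & s)))=False F((r & s))=False (r & s)=False r=False s=False
s_3={p,r}: G(F((r & s)))=False F((r & s))=False (r & s)=False r=True s=False
s_4={}: G(F((r & s)))=False F((r & s))=False (r & s)=False r=False s=False

Answer: false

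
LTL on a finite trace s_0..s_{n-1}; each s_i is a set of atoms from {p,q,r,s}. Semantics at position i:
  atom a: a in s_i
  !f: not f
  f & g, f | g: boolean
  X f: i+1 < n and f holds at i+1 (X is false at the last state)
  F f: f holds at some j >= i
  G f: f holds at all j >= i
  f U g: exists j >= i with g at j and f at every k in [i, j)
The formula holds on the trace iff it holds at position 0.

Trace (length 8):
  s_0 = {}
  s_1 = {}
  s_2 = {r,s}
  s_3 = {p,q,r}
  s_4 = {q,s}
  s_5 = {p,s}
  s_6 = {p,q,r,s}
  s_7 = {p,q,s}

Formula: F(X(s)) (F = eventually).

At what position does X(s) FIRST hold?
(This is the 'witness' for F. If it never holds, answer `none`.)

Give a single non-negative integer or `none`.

Answer: 1

Derivation:
s_0={}: X(s)=False s=False
s_1={}: X(s)=True s=False
s_2={r,s}: X(s)=False s=True
s_3={p,q,r}: X(s)=True s=False
s_4={q,s}: X(s)=True s=True
s_5={p,s}: X(s)=True s=True
s_6={p,q,r,s}: X(s)=True s=True
s_7={p,q,s}: X(s)=False s=True
F(X(s)) holds; first witness at position 1.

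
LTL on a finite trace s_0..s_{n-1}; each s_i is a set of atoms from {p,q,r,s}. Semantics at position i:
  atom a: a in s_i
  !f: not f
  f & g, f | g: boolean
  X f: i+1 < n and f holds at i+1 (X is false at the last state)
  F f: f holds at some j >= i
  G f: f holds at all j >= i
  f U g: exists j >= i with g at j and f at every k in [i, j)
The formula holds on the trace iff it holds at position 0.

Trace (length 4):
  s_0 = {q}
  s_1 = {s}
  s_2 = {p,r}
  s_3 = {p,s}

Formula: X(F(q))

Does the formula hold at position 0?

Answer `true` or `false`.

Answer: false

Derivation:
s_0={q}: X(F(q))=False F(q)=True q=True
s_1={s}: X(F(q))=False F(q)=False q=False
s_2={p,r}: X(F(q))=False F(q)=False q=False
s_3={p,s}: X(F(q))=False F(q)=False q=False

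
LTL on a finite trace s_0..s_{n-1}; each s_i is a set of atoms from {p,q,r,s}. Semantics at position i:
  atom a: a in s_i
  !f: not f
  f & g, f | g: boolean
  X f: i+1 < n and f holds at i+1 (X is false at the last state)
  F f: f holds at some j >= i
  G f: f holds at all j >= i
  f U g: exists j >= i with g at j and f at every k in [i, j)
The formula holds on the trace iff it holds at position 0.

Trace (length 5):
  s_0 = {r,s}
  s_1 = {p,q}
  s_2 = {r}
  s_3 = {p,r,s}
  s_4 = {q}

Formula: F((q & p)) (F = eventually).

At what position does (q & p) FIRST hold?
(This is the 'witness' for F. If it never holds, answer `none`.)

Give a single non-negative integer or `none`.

Answer: 1

Derivation:
s_0={r,s}: (q & p)=False q=False p=False
s_1={p,q}: (q & p)=True q=True p=True
s_2={r}: (q & p)=False q=False p=False
s_3={p,r,s}: (q & p)=False q=False p=True
s_4={q}: (q & p)=False q=True p=False
F((q & p)) holds; first witness at position 1.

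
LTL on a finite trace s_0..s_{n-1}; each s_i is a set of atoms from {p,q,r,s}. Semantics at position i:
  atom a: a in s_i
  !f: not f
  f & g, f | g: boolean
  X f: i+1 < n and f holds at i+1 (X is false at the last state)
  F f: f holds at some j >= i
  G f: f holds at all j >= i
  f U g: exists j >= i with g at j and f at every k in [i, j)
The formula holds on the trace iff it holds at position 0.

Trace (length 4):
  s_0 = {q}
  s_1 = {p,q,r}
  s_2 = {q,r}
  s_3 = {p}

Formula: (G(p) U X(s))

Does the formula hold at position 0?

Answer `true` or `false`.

s_0={q}: (G(p) U X(s))=False G(p)=False p=False X(s)=False s=False
s_1={p,q,r}: (G(p) U X(s))=False G(p)=False p=True X(s)=False s=False
s_2={q,r}: (G(p) U X(s))=False G(p)=False p=False X(s)=False s=False
s_3={p}: (G(p) U X(s))=False G(p)=True p=True X(s)=False s=False

Answer: false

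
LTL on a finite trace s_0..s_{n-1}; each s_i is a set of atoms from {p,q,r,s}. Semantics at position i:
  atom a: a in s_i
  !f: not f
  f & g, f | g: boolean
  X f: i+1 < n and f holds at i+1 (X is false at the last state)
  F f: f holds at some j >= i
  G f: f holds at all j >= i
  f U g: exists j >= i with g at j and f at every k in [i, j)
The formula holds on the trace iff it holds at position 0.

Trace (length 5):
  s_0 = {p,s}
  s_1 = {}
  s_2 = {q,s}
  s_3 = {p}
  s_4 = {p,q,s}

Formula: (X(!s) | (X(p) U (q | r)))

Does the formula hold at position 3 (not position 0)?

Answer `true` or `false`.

s_0={p,s}: (X(!s) | (X(p) U (q | r)))=True X(!s)=True !s=False s=True (X(p) U (q | r))=False X(p)=False p=True (q | r)=False q=False r=False
s_1={}: (X(!s) | (X(p) U (q | r)))=False X(!s)=False !s=True s=False (X(p) U (q | r))=False X(p)=False p=False (q | r)=False q=False r=False
s_2={q,s}: (X(!s) | (X(p) U (q | r)))=True X(!s)=True !s=False s=True (X(p) U (q | r))=True X(p)=True p=False (q | r)=True q=True r=False
s_3={p}: (X(!s) | (X(p) U (q | r)))=True X(!s)=False !s=True s=False (X(p) U (q | r))=True X(p)=True p=True (q | r)=False q=False r=False
s_4={p,q,s}: (X(!s) | (X(p) U (q | r)))=True X(!s)=False !s=False s=True (X(p) U (q | r))=True X(p)=False p=True (q | r)=True q=True r=False
Evaluating at position 3: result = True

Answer: true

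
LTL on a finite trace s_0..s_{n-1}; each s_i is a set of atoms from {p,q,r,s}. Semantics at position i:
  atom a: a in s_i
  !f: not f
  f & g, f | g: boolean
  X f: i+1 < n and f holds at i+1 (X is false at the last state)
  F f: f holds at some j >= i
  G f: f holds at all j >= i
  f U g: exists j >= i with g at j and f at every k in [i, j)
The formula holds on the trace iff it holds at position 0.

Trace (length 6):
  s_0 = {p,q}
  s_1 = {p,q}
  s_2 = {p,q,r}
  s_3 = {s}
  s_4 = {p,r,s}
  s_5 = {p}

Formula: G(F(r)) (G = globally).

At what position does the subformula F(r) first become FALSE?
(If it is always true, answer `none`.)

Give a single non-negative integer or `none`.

Answer: 5

Derivation:
s_0={p,q}: F(r)=True r=False
s_1={p,q}: F(r)=True r=False
s_2={p,q,r}: F(r)=True r=True
s_3={s}: F(r)=True r=False
s_4={p,r,s}: F(r)=True r=True
s_5={p}: F(r)=False r=False
G(F(r)) holds globally = False
First violation at position 5.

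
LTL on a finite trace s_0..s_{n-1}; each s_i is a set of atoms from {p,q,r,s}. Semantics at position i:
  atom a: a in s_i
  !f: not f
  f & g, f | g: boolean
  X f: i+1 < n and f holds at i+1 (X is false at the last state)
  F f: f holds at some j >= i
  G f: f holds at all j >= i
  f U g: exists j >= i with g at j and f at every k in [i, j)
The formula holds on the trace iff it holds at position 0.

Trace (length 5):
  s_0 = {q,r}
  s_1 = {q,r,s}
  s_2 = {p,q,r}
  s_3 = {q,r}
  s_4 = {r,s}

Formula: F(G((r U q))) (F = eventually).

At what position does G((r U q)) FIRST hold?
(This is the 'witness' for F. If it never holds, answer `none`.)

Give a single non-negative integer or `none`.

s_0={q,r}: G((r U q))=False (r U q)=True r=True q=True
s_1={q,r,s}: G((r U q))=False (r U q)=True r=True q=True
s_2={p,q,r}: G((r U q))=False (r U q)=True r=True q=True
s_3={q,r}: G((r U q))=False (r U q)=True r=True q=True
s_4={r,s}: G((r U q))=False (r U q)=False r=True q=False
F(G((r U q))) does not hold (no witness exists).

Answer: none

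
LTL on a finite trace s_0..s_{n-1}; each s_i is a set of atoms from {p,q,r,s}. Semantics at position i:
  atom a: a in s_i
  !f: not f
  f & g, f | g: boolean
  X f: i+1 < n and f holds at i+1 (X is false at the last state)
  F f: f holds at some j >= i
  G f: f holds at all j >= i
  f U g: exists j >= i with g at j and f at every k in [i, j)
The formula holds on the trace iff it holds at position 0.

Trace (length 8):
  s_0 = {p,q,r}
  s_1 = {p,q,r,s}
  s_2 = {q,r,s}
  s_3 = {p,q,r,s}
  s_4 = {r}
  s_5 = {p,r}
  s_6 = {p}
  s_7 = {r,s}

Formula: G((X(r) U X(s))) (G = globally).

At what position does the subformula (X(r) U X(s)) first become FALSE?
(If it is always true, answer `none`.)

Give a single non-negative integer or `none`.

Answer: 3

Derivation:
s_0={p,q,r}: (X(r) U X(s))=True X(r)=True r=True X(s)=True s=False
s_1={p,q,r,s}: (X(r) U X(s))=True X(r)=True r=True X(s)=True s=True
s_2={q,r,s}: (X(r) U X(s))=True X(r)=True r=True X(s)=True s=True
s_3={p,q,r,s}: (X(r) U X(s))=False X(r)=True r=True X(s)=False s=True
s_4={r}: (X(r) U X(s))=False X(r)=True r=True X(s)=False s=False
s_5={p,r}: (X(r) U X(s))=False X(r)=False r=True X(s)=False s=False
s_6={p}: (X(r) U X(s))=True X(r)=True r=False X(s)=True s=False
s_7={r,s}: (X(r) U X(s))=False X(r)=False r=True X(s)=False s=True
G((X(r) U X(s))) holds globally = False
First violation at position 3.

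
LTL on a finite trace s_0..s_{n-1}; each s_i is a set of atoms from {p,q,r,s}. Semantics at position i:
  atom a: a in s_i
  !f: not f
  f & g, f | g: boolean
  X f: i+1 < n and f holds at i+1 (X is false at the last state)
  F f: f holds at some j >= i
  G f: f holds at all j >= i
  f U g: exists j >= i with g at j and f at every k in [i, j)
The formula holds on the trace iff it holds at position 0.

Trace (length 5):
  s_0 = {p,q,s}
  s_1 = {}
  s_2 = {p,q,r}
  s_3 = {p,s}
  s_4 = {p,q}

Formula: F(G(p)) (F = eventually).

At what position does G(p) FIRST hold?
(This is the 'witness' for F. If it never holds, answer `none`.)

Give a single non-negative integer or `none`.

Answer: 2

Derivation:
s_0={p,q,s}: G(p)=False p=True
s_1={}: G(p)=False p=False
s_2={p,q,r}: G(p)=True p=True
s_3={p,s}: G(p)=True p=True
s_4={p,q}: G(p)=True p=True
F(G(p)) holds; first witness at position 2.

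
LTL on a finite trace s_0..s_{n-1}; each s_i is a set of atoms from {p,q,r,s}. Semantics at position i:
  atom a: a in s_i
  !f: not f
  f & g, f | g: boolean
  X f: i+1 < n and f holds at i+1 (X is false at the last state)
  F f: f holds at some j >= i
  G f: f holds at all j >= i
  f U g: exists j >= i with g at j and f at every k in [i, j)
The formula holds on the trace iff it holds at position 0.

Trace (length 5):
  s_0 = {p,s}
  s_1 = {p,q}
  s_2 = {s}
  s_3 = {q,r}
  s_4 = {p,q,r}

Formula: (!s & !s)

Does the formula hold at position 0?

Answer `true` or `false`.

s_0={p,s}: (!s & !s)=False !s=False s=True
s_1={p,q}: (!s & !s)=True !s=True s=False
s_2={s}: (!s & !s)=False !s=False s=True
s_3={q,r}: (!s & !s)=True !s=True s=False
s_4={p,q,r}: (!s & !s)=True !s=True s=False

Answer: false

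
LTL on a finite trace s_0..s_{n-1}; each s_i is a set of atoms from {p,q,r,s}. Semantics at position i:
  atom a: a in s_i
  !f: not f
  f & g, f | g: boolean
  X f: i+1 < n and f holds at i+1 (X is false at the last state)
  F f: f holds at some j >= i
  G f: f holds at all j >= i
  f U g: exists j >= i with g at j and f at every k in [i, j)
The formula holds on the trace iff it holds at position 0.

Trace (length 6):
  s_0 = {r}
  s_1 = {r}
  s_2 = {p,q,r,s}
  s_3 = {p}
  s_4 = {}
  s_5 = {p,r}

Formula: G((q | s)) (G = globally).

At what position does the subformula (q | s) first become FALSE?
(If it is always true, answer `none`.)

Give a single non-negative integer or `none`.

Answer: 0

Derivation:
s_0={r}: (q | s)=False q=False s=False
s_1={r}: (q | s)=False q=False s=False
s_2={p,q,r,s}: (q | s)=True q=True s=True
s_3={p}: (q | s)=False q=False s=False
s_4={}: (q | s)=False q=False s=False
s_5={p,r}: (q | s)=False q=False s=False
G((q | s)) holds globally = False
First violation at position 0.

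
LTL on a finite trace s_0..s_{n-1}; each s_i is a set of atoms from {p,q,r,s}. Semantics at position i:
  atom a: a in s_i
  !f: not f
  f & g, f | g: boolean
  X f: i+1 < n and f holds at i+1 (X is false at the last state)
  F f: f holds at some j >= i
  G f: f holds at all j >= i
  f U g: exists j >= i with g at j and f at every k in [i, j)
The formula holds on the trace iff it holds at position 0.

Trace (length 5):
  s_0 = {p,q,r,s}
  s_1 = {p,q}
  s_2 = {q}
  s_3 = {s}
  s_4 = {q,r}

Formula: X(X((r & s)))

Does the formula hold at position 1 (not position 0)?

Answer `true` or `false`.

Answer: false

Derivation:
s_0={p,q,r,s}: X(X((r & s)))=False X((r & s))=False (r & s)=True r=True s=True
s_1={p,q}: X(X((r & s)))=False X((r & s))=False (r & s)=False r=False s=False
s_2={q}: X(X((r & s)))=False X((r & s))=False (r & s)=False r=False s=False
s_3={s}: X(X((r & s)))=False X((r & s))=False (r & s)=False r=False s=True
s_4={q,r}: X(X((r & s)))=False X((r & s))=False (r & s)=False r=True s=False
Evaluating at position 1: result = False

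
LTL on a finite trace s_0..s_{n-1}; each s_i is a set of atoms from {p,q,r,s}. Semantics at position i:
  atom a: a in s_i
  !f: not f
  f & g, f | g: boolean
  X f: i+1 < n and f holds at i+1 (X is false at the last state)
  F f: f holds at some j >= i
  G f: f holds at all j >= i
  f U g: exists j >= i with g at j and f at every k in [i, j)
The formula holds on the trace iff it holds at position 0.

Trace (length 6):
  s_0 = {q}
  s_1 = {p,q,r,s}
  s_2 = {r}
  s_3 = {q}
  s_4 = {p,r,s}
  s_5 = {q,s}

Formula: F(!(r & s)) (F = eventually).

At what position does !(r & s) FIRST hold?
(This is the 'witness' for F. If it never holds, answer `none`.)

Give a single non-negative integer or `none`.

Answer: 0

Derivation:
s_0={q}: !(r & s)=True (r & s)=False r=False s=False
s_1={p,q,r,s}: !(r & s)=False (r & s)=True r=True s=True
s_2={r}: !(r & s)=True (r & s)=False r=True s=False
s_3={q}: !(r & s)=True (r & s)=False r=False s=False
s_4={p,r,s}: !(r & s)=False (r & s)=True r=True s=True
s_5={q,s}: !(r & s)=True (r & s)=False r=False s=True
F(!(r & s)) holds; first witness at position 0.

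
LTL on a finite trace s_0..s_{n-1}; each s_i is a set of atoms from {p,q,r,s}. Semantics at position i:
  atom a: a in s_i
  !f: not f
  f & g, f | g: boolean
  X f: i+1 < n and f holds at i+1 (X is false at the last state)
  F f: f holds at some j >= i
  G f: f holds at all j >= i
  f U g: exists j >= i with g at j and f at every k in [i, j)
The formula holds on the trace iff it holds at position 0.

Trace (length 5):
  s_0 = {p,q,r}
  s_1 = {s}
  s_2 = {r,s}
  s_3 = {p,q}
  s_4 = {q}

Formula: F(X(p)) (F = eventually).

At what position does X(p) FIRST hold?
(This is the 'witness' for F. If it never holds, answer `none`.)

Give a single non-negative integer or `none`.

Answer: 2

Derivation:
s_0={p,q,r}: X(p)=False p=True
s_1={s}: X(p)=False p=False
s_2={r,s}: X(p)=True p=False
s_3={p,q}: X(p)=False p=True
s_4={q}: X(p)=False p=False
F(X(p)) holds; first witness at position 2.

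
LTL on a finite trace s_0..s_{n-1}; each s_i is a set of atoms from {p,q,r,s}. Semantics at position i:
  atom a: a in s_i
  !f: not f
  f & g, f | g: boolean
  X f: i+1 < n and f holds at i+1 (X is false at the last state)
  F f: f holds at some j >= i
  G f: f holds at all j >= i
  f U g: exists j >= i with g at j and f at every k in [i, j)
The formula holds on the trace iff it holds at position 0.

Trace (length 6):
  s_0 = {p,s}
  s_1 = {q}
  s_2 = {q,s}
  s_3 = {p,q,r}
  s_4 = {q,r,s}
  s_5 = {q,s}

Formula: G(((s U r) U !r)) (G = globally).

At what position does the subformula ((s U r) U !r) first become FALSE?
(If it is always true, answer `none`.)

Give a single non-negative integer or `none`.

Answer: none

Derivation:
s_0={p,s}: ((s U r) U !r)=True (s U r)=False s=True r=False !r=True
s_1={q}: ((s U r) U !r)=True (s U r)=False s=False r=False !r=True
s_2={q,s}: ((s U r) U !r)=True (s U r)=True s=True r=False !r=True
s_3={p,q,r}: ((s U r) U !r)=True (s U r)=True s=False r=True !r=False
s_4={q,r,s}: ((s U r) U !r)=True (s U r)=True s=True r=True !r=False
s_5={q,s}: ((s U r) U !r)=True (s U r)=False s=True r=False !r=True
G(((s U r) U !r)) holds globally = True
No violation — formula holds at every position.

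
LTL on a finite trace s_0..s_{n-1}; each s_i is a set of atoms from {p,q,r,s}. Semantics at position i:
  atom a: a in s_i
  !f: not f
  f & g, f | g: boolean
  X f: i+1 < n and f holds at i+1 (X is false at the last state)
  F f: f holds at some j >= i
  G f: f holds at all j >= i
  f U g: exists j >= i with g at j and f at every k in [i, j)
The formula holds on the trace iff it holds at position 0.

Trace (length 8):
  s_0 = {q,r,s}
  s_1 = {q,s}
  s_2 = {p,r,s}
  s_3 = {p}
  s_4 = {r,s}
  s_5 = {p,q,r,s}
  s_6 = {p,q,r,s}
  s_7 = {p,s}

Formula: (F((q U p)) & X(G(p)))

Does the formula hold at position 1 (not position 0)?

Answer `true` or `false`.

Answer: false

Derivation:
s_0={q,r,s}: (F((q U p)) & X(G(p)))=False F((q U p))=True (q U p)=True q=True p=False X(G(p))=False G(p)=False
s_1={q,s}: (F((q U p)) & X(G(p)))=False F((q U p))=True (q U p)=True q=True p=False X(G(p))=False G(p)=False
s_2={p,r,s}: (F((q U p)) & X(G(p)))=False F((q U p))=True (q U p)=True q=False p=True X(G(p))=False G(p)=False
s_3={p}: (F((q U p)) & X(G(p)))=False F((q U p))=True (q U p)=True q=False p=True X(G(p))=False G(p)=False
s_4={r,s}: (F((q U p)) & X(G(p)))=True F((q U p))=True (q U p)=False q=False p=False X(G(p))=True G(p)=False
s_5={p,q,r,s}: (F((q U p)) & X(G(p)))=True F((q U p))=True (q U p)=True q=True p=True X(G(p))=True G(p)=True
s_6={p,q,r,s}: (F((q U p)) & X(G(p)))=True F((q U p))=True (q U p)=True q=True p=True X(G(p))=True G(p)=True
s_7={p,s}: (F((q U p)) & X(G(p)))=False F((q U p))=True (q U p)=True q=False p=True X(G(p))=False G(p)=True
Evaluating at position 1: result = False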